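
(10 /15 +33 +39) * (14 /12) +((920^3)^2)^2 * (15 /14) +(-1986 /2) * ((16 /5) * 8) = 124087405833522756609638399999992019153 /315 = 393928272487373830506788600000000000.00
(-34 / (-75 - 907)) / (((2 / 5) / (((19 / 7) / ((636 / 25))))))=40375 / 4371864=0.01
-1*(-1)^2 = -1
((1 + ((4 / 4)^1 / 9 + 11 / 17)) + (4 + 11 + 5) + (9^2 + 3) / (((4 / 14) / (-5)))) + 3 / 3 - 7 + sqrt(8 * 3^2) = -222499 / 153 + 6 * sqrt(2) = -1445.76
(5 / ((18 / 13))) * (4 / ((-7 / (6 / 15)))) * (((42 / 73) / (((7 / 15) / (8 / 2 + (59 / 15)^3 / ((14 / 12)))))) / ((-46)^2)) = -11498708 / 425752425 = -0.03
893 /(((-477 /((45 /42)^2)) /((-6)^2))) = -77.37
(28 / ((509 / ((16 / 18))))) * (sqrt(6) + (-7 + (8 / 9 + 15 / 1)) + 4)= 224 * sqrt(6) / 4581 + 25984 / 41229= 0.75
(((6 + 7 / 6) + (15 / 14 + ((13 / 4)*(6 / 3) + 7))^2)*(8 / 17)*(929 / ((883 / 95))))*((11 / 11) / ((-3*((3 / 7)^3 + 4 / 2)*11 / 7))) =-1053.49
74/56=37/28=1.32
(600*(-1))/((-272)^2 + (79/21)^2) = -52920/6526637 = -0.01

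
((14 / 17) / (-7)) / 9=-2 / 153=-0.01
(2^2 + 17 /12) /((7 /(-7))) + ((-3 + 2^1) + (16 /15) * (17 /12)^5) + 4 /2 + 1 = 622817 /233280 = 2.67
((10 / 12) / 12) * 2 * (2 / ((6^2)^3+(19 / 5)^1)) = 25 / 4199382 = 0.00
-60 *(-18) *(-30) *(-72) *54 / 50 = 2519424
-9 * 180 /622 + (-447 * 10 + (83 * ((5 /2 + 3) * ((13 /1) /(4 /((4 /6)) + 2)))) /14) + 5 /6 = -923490623 /208992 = -4418.78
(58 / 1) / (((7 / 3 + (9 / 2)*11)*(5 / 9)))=3132 / 1555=2.01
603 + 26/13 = 605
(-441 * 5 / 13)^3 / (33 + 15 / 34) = -121502004750 / 832663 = -145919.78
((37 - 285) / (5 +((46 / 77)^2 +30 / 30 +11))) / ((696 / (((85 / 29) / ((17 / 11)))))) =-10108945 / 259639407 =-0.04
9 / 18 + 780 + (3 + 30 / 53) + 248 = 1032.07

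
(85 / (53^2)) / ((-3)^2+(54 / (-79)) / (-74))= 248455 / 73972206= 0.00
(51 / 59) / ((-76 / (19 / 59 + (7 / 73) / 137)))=-2428008 / 661456139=-0.00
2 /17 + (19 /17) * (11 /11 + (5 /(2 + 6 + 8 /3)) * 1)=957 /544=1.76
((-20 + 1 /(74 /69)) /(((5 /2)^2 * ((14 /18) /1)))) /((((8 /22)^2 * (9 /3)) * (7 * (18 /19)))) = -3243889 /2175600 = -1.49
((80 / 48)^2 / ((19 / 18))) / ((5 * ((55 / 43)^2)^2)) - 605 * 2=-42067736148 / 34772375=-1209.80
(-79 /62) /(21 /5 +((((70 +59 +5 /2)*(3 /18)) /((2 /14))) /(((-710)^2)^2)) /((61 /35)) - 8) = 1469506688868000 /4382478175515703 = 0.34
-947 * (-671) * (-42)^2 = 1120910868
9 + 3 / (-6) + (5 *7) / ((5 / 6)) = 101 / 2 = 50.50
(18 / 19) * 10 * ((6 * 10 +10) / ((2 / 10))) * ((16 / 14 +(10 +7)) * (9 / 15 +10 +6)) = 998621.05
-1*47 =-47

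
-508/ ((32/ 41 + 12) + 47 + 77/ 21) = -15621/ 1951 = -8.01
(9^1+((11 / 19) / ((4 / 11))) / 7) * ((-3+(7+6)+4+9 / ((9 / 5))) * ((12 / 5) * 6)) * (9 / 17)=1336.57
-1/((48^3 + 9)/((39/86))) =-13/3170562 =-0.00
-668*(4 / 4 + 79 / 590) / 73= -10.38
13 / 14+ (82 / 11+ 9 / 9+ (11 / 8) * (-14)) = -3039 / 308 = -9.87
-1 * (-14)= 14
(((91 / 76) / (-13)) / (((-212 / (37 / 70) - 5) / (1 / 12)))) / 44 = 259 / 602923200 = 0.00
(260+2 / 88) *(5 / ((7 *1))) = 57205 / 308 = 185.73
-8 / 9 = -0.89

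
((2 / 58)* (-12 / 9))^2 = 16 / 7569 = 0.00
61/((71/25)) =1525/71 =21.48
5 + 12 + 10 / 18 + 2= 176 / 9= 19.56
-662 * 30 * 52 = -1032720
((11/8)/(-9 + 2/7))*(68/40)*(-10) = 1309/488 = 2.68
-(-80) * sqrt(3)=80 * sqrt(3)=138.56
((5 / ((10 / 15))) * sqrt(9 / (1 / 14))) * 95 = 4275 * sqrt(14) / 2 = 7997.79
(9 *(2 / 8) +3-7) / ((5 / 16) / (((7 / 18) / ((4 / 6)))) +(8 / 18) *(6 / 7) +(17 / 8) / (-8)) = -336 / 125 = -2.69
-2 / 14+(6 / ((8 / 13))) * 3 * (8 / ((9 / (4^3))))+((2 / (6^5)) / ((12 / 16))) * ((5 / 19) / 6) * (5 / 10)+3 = 1666.86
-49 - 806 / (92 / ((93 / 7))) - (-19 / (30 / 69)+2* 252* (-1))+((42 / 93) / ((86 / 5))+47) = 460700978 / 1073065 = 429.33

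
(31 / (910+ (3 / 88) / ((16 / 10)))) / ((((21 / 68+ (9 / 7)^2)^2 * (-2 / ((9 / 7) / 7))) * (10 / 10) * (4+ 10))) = -176599808 / 3041856206855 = -0.00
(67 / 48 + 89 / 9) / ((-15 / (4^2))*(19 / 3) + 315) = 325 / 8901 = 0.04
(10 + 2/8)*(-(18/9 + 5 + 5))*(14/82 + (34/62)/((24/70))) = -26999/124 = -217.73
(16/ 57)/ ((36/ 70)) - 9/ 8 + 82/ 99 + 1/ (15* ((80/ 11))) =582941/ 2257200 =0.26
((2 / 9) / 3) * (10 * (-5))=-100 / 27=-3.70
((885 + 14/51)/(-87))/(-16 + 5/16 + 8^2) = -722384/3429801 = -0.21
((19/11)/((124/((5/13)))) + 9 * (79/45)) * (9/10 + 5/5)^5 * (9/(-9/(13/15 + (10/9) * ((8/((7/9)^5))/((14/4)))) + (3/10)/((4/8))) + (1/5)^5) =-11029.03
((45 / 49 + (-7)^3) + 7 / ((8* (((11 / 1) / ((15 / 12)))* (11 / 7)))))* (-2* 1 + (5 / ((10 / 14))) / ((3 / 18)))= -324452295 / 23716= -13680.73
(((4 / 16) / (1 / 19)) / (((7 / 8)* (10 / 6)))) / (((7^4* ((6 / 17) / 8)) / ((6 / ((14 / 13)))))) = 100776 / 588245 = 0.17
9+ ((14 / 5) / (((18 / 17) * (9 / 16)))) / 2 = 4597 / 405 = 11.35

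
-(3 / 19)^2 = -0.02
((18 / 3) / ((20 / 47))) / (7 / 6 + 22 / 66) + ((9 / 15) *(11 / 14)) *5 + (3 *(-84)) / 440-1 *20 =-3394 / 385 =-8.82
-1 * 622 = -622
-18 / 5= -3.60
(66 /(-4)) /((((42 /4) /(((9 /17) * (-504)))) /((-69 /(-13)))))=491832 /221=2225.48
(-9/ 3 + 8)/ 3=5/ 3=1.67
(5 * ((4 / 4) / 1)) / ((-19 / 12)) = -60 / 19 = -3.16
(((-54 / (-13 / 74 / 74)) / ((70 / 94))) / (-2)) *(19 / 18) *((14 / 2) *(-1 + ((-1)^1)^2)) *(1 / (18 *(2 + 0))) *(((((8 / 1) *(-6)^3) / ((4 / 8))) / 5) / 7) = 0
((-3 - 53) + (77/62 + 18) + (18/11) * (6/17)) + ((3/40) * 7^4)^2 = 300431380973/9275200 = 32390.83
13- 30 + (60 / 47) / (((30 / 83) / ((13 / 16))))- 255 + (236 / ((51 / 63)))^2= 9206043159 / 108664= 84720.27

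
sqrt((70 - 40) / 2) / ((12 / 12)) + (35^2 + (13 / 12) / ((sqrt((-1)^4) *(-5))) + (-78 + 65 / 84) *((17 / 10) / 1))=sqrt(15) + 918539 / 840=1097.37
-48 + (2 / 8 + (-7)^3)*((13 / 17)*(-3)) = 50205 / 68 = 738.31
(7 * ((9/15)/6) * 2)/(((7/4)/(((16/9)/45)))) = 64/2025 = 0.03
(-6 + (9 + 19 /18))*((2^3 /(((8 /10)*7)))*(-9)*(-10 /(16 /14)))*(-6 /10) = -1095 /4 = -273.75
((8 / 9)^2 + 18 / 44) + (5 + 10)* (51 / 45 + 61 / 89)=4516889 / 158598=28.48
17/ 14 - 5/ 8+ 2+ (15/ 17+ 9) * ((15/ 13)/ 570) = 613559/ 235144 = 2.61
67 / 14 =4.79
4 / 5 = 0.80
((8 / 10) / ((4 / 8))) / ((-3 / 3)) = -8 / 5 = -1.60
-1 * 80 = -80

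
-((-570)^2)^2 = -105560010000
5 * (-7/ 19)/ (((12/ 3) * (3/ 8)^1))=-70/ 57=-1.23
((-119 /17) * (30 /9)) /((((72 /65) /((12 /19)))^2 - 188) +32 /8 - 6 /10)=295750 /2300817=0.13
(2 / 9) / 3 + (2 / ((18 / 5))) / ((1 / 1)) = 0.63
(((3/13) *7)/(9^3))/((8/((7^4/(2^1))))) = 16807/50544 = 0.33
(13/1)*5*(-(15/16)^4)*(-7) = 351.48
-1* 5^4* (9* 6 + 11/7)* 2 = -486250/7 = -69464.29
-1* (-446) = 446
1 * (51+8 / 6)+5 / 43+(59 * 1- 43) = 8830 / 129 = 68.45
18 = 18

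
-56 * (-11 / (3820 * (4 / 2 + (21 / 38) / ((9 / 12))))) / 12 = 1463 / 297960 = 0.00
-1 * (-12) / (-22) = -6 / 11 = -0.55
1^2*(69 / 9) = 23 / 3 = 7.67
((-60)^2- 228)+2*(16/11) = 37124/11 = 3374.91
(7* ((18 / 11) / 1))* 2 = 252 / 11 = 22.91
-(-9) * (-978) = -8802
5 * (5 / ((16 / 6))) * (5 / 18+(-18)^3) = -2624275 / 48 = -54672.40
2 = 2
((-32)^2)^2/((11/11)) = 1048576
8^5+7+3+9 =32787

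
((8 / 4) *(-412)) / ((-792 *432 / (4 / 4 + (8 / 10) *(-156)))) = -63757 / 213840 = -0.30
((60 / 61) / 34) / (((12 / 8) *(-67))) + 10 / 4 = 347355 / 138958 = 2.50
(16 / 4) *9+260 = 296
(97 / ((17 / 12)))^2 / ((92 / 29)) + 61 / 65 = 638900207 / 432055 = 1478.75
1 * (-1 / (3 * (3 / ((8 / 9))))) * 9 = -8 / 9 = -0.89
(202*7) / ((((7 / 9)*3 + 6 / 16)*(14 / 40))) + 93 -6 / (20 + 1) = 1584.41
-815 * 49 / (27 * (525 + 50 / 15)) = -7987 / 2853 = -2.80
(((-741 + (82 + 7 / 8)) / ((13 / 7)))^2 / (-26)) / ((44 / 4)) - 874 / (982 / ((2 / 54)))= -106557490673 / 242656128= -439.13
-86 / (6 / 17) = -731 / 3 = -243.67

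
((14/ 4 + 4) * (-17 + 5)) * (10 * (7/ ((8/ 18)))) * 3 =-42525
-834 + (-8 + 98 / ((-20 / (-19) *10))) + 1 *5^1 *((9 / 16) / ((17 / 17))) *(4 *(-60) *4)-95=-362769 / 100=-3627.69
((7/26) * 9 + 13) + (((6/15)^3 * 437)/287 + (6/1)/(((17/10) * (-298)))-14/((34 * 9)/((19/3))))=970841011211/63791705250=15.22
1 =1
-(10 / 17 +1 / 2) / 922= -37 / 31348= -0.00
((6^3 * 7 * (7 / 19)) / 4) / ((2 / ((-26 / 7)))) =-4914 / 19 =-258.63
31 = 31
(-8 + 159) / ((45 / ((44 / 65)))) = 6644 / 2925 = 2.27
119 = 119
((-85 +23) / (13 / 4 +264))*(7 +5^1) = -2976 / 1069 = -2.78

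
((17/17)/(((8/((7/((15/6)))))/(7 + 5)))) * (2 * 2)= 84/5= 16.80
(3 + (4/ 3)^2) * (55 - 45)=430/ 9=47.78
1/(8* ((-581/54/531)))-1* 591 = -1387821/2324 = -597.17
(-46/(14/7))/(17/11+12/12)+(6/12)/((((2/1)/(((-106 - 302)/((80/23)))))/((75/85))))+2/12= -5837/168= -34.74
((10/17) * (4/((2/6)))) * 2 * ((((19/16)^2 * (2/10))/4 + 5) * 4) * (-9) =-700947/272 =-2577.01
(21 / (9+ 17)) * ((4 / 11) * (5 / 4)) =105 / 286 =0.37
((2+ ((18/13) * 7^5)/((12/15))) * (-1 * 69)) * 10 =-260946615/13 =-20072816.54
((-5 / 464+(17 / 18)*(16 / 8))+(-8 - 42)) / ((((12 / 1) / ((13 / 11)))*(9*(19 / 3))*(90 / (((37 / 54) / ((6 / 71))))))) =-6862882507 / 916213731840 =-0.01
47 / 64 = 0.73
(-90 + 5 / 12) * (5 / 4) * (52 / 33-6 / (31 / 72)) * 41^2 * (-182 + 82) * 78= -18564533243750 / 1023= -18147148820.87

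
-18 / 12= -1.50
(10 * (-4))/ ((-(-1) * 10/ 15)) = -60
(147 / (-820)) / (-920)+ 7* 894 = 4721035347 / 754400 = 6258.00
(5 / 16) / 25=1 / 80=0.01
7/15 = 0.47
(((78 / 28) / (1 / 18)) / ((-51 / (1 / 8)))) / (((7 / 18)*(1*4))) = -1053 / 13328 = -0.08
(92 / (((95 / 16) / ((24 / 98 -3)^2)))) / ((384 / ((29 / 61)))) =810405 / 5565518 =0.15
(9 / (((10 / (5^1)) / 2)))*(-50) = -450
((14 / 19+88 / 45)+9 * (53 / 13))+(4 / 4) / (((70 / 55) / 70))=1049086 / 11115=94.38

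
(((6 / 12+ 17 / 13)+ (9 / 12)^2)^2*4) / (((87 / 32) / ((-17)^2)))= 2422109 / 1014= 2388.67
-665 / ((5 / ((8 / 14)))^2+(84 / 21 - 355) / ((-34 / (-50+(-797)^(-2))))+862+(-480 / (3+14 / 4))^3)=252427838812240 / 152701563562577027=0.00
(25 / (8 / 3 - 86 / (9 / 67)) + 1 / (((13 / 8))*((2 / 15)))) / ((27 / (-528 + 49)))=-54503015 / 671346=-81.18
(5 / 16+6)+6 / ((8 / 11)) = 14.56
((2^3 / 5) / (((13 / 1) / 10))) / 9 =16 / 117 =0.14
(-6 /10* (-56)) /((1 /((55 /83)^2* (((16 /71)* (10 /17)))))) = 16262400 /8315023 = 1.96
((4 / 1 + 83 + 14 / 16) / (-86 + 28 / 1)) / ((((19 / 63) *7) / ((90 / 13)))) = -4.97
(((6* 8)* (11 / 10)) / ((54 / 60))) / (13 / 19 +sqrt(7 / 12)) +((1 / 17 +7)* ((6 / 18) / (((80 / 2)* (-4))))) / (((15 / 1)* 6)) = -1064195059 / 3053880 +127072* sqrt(21) / 1497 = 40.52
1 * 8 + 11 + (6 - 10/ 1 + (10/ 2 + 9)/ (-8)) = 13.25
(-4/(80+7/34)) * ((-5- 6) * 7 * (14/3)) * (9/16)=9163/909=10.08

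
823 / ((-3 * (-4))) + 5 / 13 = 10759 / 156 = 68.97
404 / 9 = 44.89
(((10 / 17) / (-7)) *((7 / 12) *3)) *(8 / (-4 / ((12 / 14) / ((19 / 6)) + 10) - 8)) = 0.14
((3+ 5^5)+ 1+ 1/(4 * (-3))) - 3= 37511/12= 3125.92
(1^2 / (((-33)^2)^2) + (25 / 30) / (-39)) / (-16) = 658819 / 493343136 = 0.00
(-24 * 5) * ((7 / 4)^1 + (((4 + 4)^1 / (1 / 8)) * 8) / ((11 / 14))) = -862470 / 11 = -78406.36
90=90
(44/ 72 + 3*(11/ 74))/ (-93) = -352/ 30969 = -0.01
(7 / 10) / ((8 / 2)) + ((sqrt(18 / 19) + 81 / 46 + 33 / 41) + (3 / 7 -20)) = -4443973 / 264040 + 3 * sqrt(38) / 19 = -15.86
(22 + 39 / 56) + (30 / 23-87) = -81143 / 1288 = -63.00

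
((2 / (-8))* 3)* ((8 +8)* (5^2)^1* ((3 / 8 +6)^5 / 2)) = -25876893825 / 16384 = -1579400.26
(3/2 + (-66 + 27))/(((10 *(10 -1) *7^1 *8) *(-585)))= 1/78624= 0.00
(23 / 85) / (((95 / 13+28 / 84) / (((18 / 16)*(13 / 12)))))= 34983 / 810560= 0.04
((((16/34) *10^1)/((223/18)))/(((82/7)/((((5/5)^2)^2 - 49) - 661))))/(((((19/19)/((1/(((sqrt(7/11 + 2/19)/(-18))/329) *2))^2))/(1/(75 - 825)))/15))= 654786734767704/120459025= 5435763.20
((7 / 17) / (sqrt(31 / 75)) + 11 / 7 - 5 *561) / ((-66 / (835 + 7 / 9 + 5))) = 35704.88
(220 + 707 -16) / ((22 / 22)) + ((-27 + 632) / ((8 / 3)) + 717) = 14839 / 8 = 1854.88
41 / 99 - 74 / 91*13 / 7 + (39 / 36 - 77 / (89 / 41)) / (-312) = -0.99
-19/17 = -1.12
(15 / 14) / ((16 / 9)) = 135 / 224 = 0.60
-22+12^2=122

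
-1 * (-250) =250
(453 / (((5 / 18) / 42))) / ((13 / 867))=296919756 / 65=4567996.25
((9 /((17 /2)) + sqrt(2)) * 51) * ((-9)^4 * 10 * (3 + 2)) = 17714700 + 16730550 * sqrt(2) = 41375270.72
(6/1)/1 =6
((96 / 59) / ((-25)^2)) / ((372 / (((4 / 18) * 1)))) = 16 / 10288125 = 0.00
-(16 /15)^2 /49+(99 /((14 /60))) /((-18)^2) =1.29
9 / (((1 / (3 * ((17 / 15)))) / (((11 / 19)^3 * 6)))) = 1221858 / 34295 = 35.63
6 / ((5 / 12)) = 72 / 5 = 14.40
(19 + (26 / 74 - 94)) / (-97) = 2762 / 3589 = 0.77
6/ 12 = 1/ 2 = 0.50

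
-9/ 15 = -3/ 5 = -0.60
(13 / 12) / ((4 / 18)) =39 / 8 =4.88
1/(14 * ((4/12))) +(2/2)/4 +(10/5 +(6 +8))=461/28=16.46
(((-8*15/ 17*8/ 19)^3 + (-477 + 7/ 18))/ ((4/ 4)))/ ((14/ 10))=-359.19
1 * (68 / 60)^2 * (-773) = -223397 / 225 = -992.88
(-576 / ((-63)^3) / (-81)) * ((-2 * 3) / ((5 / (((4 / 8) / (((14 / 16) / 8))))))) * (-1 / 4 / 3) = -1024 / 78764805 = -0.00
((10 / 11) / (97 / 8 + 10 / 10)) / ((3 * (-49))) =-16 / 33957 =-0.00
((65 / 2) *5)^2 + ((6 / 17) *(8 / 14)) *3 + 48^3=65211455 / 476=136998.86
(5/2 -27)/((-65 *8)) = 49/1040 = 0.05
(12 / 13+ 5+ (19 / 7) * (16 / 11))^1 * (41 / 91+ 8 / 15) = 13270183 / 1366365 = 9.71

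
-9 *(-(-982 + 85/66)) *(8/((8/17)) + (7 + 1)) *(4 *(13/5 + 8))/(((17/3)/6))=-1852486740/187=-9906346.20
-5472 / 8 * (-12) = 8208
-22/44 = -1/2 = -0.50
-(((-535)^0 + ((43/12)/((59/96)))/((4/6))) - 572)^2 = -1100447929/3481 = -316129.83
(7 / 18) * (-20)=-70 / 9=-7.78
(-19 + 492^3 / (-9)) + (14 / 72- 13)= -476383097 / 36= -13232863.81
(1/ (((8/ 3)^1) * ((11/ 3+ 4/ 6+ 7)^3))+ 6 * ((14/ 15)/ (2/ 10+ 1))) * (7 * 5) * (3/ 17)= 154080185/ 5345344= 28.83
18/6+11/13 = 50/13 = 3.85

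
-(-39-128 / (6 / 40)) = 2677 / 3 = 892.33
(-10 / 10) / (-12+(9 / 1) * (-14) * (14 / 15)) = 5 / 648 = 0.01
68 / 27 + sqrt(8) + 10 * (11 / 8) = 2 * sqrt(2) + 1757 / 108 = 19.10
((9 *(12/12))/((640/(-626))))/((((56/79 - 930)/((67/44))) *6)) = 4970127/2067338240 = 0.00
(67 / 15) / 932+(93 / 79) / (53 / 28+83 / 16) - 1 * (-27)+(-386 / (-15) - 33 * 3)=-40370767747 / 875805060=-46.10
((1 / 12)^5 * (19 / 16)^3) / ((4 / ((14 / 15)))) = 48013 / 30576476160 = 0.00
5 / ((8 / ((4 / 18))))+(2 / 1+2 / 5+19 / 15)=137 / 36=3.81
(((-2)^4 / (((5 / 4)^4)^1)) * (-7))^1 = -45.88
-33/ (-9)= 11/ 3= 3.67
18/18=1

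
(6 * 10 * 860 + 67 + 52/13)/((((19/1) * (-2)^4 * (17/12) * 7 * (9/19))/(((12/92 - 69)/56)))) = -1705143/38318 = -44.50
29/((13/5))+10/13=155/13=11.92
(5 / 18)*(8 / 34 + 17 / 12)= 1685 / 3672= 0.46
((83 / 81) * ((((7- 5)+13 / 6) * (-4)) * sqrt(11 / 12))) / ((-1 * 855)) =415 * sqrt(33) / 124659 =0.02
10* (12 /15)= 8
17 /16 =1.06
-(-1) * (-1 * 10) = -10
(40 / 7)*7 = 40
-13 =-13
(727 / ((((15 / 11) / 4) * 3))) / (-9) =-31988 / 405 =-78.98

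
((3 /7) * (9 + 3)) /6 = 6 /7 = 0.86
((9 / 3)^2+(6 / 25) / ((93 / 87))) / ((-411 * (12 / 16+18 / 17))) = -0.01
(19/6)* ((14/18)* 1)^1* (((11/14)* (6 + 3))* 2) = 209/6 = 34.83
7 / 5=1.40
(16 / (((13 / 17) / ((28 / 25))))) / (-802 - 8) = -3808 / 131625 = -0.03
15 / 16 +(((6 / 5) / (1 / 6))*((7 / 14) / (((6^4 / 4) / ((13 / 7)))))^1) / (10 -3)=33179 / 35280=0.94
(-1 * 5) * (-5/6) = 25/6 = 4.17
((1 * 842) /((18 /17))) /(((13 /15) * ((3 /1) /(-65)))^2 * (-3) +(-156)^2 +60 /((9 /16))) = 4473125 /137489973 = 0.03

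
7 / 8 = 0.88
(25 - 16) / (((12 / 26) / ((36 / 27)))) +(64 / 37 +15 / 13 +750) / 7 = 449679 / 3367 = 133.55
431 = 431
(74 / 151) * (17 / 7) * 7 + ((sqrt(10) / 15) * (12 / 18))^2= 510698 / 61155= 8.35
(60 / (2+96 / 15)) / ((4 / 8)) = 100 / 7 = 14.29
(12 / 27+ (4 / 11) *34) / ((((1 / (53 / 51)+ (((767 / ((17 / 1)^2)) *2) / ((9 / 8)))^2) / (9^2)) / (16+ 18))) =139122461809224 / 91596234433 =1518.87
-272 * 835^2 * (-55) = 10430486000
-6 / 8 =-3 / 4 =-0.75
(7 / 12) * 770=2695 / 6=449.17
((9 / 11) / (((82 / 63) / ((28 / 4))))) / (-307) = -3969 / 276914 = -0.01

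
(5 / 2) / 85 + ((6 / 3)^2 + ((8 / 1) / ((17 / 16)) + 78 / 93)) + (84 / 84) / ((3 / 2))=41309 / 3162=13.06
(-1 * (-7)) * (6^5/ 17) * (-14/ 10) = -381024/ 85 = -4482.64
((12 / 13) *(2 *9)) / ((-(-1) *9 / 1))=24 / 13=1.85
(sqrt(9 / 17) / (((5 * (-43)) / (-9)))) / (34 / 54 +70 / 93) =22599 * sqrt(17) / 4228835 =0.02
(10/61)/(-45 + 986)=0.00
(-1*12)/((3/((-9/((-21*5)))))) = -12/35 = -0.34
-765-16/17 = -13021/17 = -765.94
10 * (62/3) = 620/3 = 206.67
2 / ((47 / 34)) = 68 / 47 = 1.45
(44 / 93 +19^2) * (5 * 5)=9036.83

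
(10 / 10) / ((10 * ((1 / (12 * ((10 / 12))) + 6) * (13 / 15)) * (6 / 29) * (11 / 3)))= 435 / 17446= 0.02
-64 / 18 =-32 / 9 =-3.56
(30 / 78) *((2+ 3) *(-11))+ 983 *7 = 89178 / 13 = 6859.85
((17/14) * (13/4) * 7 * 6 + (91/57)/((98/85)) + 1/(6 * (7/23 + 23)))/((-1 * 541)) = -71491255/231400848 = -0.31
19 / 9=2.11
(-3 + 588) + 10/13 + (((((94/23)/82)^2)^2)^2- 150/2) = 4152040884261841965618129533/8128995707138542386384013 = 510.77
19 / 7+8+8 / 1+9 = 194 / 7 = 27.71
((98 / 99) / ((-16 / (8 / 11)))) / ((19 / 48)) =-784 / 6897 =-0.11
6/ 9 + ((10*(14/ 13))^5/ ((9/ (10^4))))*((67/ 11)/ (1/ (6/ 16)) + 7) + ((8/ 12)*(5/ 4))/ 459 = 16807134463519054543/ 11247950142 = 1494239772.70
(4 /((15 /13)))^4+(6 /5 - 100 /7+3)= 47607187 /354375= 134.34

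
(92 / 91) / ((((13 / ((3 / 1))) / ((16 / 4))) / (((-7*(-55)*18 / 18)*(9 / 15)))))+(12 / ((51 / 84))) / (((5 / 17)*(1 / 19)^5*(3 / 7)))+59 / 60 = 3936880753139 / 10140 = 388252539.76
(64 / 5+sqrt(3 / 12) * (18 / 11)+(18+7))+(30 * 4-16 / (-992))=158.63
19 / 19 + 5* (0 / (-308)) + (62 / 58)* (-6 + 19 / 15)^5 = -55909088006 / 22021875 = -2538.80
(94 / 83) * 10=940 / 83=11.33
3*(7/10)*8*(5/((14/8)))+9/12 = 195/4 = 48.75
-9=-9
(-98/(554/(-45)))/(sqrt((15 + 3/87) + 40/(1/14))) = 2205*sqrt(120901)/2309626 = 0.33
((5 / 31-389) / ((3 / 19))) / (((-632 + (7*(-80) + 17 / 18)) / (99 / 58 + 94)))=3813969978 / 19273661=197.89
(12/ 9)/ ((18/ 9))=2/ 3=0.67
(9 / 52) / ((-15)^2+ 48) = 3 / 4732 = 0.00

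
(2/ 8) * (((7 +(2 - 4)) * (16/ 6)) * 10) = 100/ 3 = 33.33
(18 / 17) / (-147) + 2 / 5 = 1636 / 4165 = 0.39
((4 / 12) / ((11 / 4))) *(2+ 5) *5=140 / 33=4.24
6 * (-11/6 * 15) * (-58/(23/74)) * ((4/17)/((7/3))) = 8498160/2737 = 3104.92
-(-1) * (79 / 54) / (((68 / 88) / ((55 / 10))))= 9559 / 918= 10.41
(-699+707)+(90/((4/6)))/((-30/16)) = -64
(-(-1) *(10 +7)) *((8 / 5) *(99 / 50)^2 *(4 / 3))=444312 / 3125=142.18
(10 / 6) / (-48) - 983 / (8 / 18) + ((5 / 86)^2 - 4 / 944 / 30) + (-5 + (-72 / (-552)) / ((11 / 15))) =-44048383796837 / 19872016560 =-2216.60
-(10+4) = -14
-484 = -484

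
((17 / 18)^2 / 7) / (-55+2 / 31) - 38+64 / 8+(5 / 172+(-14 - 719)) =-31679292517 / 41520843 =-762.97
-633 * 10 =-6330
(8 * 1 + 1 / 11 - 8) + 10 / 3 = 113 / 33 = 3.42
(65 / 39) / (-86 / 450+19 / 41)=15375 / 2512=6.12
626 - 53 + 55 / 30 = 3449 / 6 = 574.83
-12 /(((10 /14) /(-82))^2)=-3953712 /25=-158148.48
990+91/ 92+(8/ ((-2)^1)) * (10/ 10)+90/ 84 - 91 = 897.06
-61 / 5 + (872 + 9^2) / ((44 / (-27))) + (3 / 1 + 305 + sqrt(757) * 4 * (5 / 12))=-63579 / 220 + 5 * sqrt(757) / 3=-243.14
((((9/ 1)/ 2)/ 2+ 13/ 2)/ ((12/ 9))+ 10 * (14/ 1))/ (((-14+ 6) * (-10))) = 469/ 256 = 1.83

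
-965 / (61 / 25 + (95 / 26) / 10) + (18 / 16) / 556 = -5579983177 / 16221856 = -343.98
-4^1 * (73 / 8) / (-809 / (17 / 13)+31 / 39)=48399 / 819272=0.06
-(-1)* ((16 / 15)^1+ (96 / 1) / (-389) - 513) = -2988571 / 5835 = -512.18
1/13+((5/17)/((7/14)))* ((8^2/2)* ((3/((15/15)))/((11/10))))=124987/2431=51.41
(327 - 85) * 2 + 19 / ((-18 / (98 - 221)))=3683 / 6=613.83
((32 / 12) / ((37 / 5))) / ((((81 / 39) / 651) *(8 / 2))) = 28210 / 999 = 28.24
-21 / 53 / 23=-21 / 1219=-0.02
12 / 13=0.92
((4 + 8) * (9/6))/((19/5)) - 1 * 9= -81/19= -4.26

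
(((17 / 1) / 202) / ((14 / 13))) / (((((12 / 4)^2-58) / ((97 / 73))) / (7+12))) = -407303 / 10115756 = -0.04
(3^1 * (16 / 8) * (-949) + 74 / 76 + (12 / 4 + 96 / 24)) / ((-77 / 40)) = 617340 / 209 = 2953.78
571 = 571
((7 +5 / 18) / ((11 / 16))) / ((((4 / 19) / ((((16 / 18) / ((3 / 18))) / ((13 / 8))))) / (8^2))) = 10561.97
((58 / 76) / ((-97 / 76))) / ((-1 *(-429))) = -58 / 41613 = -0.00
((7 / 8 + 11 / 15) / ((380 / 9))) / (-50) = -579 / 760000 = -0.00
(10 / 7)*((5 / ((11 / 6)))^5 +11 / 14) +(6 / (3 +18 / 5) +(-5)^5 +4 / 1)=-22912336484 / 7891499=-2903.42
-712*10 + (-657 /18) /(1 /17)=-7740.50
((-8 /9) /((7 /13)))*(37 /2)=-30.54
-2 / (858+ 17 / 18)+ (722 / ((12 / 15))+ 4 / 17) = 474543249 / 525674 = 902.73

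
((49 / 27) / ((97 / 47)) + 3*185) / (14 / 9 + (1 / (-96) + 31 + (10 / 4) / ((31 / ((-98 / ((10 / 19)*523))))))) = 755317235968 / 44182642035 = 17.10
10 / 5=2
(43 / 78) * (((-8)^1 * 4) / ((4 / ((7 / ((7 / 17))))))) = -2924 / 39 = -74.97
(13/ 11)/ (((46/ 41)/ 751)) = 400283/ 506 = 791.07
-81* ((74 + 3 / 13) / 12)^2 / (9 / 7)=-6518575 / 2704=-2410.72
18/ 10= 9/ 5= 1.80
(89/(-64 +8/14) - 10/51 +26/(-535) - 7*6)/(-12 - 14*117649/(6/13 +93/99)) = 105930933593/2853406683307080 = 0.00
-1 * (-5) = 5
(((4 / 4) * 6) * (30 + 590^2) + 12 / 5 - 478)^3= 1138390921333404568648 / 125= 9107127370667236549.18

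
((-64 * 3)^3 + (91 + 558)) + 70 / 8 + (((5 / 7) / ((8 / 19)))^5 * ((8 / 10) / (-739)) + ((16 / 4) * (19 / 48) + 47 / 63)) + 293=-6480556395719084075 / 915729260544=-7076934.94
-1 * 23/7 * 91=-299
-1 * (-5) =5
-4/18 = -2/9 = -0.22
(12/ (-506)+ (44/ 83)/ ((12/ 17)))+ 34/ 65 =5120003/ 4094805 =1.25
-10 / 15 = -2 / 3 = -0.67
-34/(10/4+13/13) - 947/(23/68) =-452336/161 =-2809.54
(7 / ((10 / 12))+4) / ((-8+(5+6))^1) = 62 / 15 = 4.13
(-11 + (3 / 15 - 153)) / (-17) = 819 / 85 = 9.64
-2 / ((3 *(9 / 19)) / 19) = -722 / 27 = -26.74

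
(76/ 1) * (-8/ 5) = -608/ 5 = -121.60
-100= -100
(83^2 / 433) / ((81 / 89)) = 613121 / 35073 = 17.48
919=919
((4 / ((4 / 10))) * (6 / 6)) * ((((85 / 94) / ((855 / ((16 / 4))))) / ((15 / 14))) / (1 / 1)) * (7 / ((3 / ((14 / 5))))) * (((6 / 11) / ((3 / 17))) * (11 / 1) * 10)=87.71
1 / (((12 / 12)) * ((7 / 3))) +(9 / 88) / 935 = 246903 / 575960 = 0.43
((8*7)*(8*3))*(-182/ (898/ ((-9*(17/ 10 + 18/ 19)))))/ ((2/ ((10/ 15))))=92278368/ 42655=2163.37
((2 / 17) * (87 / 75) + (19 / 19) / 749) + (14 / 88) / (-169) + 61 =144714913437 / 2367064700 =61.14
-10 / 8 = -5 / 4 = -1.25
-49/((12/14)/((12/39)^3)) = -1.67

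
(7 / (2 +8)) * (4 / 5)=14 / 25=0.56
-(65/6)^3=-274625/216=-1271.41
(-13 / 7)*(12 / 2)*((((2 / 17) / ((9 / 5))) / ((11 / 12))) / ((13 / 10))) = -800 / 1309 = -0.61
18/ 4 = 9/ 2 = 4.50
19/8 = 2.38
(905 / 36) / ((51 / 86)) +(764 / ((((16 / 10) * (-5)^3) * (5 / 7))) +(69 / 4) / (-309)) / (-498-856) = 1356918670823 / 32006529000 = 42.40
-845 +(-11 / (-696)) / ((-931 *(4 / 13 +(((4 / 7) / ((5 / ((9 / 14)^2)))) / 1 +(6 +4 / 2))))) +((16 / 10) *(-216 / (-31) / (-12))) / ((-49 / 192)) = -15740634705110279 / 18708567184440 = -841.36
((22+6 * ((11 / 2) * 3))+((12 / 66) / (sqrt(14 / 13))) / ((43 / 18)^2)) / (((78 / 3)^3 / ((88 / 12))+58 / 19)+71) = 684 * sqrt(182) / 742630511+25289 / 516393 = 0.05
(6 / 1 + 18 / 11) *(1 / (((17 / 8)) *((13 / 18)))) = 12096 / 2431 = 4.98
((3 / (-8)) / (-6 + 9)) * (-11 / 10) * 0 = 0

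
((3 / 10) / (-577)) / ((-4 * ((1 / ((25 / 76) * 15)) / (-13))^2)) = 14259375 / 26662016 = 0.53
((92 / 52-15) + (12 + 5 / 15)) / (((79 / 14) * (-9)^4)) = -490 / 20214441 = -0.00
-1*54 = -54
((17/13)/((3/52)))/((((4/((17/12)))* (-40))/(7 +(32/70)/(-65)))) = -1532567/1092000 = -1.40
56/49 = 8/7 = 1.14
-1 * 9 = -9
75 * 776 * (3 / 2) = 87300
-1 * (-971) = 971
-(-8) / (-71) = -8 / 71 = -0.11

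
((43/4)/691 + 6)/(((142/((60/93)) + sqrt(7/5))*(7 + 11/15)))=2744702025/776593169432-1247025*sqrt(35)/388296584716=0.00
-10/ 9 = -1.11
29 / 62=0.47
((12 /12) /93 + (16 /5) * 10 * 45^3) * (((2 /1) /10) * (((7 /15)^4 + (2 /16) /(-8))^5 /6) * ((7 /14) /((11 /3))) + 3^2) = 191717038228336723222155061444394736920751199 /7305175945672704000000000000000000000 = 26244000.10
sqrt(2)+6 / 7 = 2.27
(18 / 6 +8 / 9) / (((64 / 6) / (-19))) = -665 / 96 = -6.93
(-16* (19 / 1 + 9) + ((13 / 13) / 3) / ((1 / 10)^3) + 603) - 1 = 1462 / 3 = 487.33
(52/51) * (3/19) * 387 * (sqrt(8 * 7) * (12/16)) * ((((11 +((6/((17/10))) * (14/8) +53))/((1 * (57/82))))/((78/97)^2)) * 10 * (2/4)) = 98947819655 * sqrt(14)/1356277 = 272974.36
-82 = -82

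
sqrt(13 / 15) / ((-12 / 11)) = -11 * sqrt(195) / 180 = -0.85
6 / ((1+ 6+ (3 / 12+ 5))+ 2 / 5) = 120 / 253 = 0.47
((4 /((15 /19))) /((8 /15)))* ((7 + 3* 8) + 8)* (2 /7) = 741 /7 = 105.86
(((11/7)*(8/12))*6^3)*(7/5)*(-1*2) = -3168/5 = -633.60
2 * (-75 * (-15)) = 2250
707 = 707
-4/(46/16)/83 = -32/1909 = -0.02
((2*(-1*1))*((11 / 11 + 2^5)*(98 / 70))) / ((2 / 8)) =-1848 / 5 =-369.60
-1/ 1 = -1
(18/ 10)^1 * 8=72/ 5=14.40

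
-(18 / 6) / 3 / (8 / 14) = -7 / 4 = -1.75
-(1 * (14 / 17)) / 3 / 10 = -7 / 255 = -0.03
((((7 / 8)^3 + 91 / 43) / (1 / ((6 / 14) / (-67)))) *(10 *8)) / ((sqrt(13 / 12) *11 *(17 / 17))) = -131445 *sqrt(39) / 6591728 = -0.12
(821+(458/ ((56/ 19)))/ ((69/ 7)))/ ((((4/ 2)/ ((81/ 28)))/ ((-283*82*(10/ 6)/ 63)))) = -13398390205/ 18032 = -743034.06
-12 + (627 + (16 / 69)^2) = 2928271 / 4761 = 615.05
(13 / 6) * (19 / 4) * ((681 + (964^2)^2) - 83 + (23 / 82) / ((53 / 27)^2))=49132705666440563453 / 5528112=8887791286869.83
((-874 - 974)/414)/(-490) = 22/2415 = 0.01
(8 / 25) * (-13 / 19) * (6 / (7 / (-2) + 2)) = 416 / 475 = 0.88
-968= -968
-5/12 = -0.42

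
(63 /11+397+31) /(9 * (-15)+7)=-4771 /1408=-3.39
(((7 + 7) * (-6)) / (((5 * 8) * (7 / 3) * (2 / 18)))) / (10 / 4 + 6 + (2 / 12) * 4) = -243 / 275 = -0.88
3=3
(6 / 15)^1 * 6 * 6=72 / 5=14.40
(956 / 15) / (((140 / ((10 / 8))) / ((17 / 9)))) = 4063 / 3780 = 1.07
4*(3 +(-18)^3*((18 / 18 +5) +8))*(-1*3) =979740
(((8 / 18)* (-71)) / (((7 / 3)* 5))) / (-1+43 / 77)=1562 / 255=6.13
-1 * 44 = -44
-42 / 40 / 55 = -21 / 1100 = -0.02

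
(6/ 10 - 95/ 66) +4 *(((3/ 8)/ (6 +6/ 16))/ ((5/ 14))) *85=18203/ 330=55.16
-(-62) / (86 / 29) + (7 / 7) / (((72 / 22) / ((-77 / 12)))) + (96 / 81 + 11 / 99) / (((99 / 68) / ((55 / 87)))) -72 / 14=14.37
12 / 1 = 12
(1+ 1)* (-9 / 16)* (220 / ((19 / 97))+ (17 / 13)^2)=-1265.48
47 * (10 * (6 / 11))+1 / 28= 78971 / 308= 256.40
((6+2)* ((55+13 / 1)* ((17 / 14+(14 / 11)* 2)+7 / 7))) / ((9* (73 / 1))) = 3.94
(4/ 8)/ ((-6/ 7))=-7/ 12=-0.58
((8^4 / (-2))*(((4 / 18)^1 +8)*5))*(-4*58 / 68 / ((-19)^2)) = 43950080 / 55233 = 795.72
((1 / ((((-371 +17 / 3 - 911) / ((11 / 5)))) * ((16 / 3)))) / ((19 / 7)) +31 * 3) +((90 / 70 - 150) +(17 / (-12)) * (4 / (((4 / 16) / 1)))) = -1368552319 / 17460240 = -78.38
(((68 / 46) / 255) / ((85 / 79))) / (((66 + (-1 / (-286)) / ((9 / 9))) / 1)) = 0.00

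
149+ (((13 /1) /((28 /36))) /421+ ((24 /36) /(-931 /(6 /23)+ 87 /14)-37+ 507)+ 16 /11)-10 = 1480617723642 /2425277855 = 610.49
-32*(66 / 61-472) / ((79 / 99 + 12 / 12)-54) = -5687748 / 19703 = -288.67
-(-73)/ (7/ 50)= 3650/ 7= 521.43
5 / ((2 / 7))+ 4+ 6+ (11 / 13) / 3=2167 / 78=27.78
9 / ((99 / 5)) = 0.45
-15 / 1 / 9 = -5 / 3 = -1.67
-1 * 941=-941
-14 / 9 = -1.56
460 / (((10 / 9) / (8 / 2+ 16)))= 8280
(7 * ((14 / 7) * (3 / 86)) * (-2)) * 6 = -252 / 43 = -5.86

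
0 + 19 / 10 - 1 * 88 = -861 / 10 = -86.10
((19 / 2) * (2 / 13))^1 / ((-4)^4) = 19 / 3328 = 0.01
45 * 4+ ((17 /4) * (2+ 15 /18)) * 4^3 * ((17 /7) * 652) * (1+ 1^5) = 51256196 /21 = 2440771.24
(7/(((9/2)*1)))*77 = 119.78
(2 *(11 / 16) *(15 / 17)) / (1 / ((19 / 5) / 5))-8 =-4813 / 680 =-7.08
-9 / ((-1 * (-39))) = -0.23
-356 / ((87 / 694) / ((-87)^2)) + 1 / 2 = -42989135 / 2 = -21494567.50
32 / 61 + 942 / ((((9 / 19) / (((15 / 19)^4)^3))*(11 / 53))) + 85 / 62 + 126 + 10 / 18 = 30101250802991248020071 / 43616049756153361542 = 690.14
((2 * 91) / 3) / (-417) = -182 / 1251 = -0.15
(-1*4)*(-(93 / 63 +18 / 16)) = 437 / 42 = 10.40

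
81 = 81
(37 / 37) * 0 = 0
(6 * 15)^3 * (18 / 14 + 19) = 103518000 / 7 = 14788285.71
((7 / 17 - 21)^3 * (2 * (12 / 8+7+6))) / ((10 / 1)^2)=-12433750 / 4913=-2530.79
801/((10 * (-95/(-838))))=335619/475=706.57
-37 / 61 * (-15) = 555 / 61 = 9.10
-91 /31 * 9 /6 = -273 /62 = -4.40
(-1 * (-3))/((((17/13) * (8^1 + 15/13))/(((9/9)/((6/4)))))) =338/2023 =0.17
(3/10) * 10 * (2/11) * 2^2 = 2.18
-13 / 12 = -1.08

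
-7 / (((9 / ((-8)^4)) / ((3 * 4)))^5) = -8264141345021879123968 / 243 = -34008812119431601333.20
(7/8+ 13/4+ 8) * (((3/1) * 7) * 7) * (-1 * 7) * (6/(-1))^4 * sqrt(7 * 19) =-16169706 * sqrt(133) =-186478146.58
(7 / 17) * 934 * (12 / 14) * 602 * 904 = 3049741632 / 17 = 179396566.59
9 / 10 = 0.90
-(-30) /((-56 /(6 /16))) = -45 /224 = -0.20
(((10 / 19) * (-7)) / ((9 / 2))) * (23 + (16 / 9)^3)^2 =-60937067660 / 90876411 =-670.55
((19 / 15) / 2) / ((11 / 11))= 19 / 30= 0.63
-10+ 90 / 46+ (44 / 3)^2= 42863 / 207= 207.07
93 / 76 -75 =-5607 / 76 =-73.78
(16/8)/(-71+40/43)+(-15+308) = 882723/3013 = 292.97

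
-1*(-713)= 713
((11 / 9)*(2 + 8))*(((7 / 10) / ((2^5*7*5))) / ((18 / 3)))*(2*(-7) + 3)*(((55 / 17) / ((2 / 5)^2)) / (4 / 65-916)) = 2162875 / 6995718144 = 0.00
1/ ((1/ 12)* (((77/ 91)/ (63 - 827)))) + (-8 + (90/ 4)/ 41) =-9779809/ 902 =-10842.36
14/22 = 7/11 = 0.64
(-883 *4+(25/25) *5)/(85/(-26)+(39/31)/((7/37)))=-19899334/19073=-1043.32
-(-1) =1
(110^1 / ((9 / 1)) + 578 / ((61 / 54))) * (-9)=-287618 / 61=-4715.05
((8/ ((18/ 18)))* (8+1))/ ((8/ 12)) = 108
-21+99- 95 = -17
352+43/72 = 352.60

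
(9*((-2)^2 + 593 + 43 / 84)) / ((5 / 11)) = 1656303 / 140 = 11830.74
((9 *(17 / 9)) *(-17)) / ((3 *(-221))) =17 / 39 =0.44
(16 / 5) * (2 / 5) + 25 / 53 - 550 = -726429 / 1325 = -548.25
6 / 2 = 3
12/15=4/5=0.80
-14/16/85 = -7/680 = -0.01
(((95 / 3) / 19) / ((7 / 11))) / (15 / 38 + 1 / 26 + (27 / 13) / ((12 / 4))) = 13585 / 5838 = 2.33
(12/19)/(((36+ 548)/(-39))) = -117/2774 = -0.04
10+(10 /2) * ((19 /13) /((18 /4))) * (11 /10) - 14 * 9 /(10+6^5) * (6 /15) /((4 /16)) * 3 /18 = 26832407 /2277405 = 11.78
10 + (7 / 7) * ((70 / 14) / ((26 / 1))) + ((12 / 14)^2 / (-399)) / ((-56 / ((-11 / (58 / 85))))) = 701127565 / 68793452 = 10.19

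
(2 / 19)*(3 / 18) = 1 / 57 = 0.02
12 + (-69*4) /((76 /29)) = -1773 /19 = -93.32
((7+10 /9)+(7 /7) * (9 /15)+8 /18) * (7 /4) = 721 /45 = 16.02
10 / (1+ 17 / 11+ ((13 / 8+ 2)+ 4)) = 176 / 179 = 0.98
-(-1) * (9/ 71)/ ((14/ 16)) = 72/ 497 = 0.14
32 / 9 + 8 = 104 / 9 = 11.56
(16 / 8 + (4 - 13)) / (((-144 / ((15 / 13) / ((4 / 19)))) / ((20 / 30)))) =665 / 3744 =0.18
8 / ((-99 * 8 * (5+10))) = -1 / 1485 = -0.00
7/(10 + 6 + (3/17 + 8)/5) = 0.40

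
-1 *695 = -695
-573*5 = -2865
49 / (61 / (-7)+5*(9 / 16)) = -5488 / 661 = -8.30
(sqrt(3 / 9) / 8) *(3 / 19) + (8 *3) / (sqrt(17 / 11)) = sqrt(3) / 152 + 24 *sqrt(187) / 17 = 19.32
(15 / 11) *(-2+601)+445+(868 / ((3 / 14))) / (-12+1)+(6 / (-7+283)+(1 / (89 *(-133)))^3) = 2249772779700781175 / 2517657880638054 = 893.60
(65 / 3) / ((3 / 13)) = 845 / 9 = 93.89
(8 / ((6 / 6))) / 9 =8 / 9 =0.89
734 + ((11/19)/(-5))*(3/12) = 733.97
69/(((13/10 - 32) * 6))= -115/307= -0.37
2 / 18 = 1 / 9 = 0.11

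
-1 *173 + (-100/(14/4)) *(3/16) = -2497/14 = -178.36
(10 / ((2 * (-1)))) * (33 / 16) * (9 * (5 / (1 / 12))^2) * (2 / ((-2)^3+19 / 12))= 729000 / 7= 104142.86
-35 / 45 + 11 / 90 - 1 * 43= -3929 / 90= -43.66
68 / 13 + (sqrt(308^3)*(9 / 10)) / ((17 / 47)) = 68 / 13 + 130284*sqrt(77) / 85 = 13455.08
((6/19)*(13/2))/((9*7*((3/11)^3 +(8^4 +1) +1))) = 17303/2176331535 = 0.00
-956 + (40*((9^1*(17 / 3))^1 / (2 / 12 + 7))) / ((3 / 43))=3124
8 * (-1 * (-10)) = 80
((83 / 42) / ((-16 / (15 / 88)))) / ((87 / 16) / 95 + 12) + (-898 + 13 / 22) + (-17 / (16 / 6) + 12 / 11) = -20381826011 / 22578864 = -902.69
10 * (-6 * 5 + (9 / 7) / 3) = -295.71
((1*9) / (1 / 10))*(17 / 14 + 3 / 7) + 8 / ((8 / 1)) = 1042 / 7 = 148.86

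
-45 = -45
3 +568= 571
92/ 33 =2.79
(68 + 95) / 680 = 163 / 680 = 0.24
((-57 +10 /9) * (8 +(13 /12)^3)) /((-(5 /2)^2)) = 8058563 /97200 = 82.91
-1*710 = -710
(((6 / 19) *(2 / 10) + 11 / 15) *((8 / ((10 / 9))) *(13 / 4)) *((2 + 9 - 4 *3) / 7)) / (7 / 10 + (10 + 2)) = -17706 / 84455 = -0.21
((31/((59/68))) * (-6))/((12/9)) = -9486/59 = -160.78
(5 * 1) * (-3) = -15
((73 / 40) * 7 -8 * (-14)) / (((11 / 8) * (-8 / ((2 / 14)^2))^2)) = 713 / 1207360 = 0.00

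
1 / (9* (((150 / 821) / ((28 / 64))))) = 5747 / 21600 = 0.27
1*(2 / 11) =2 / 11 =0.18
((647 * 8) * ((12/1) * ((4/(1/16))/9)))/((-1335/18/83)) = -219959296/445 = -494290.55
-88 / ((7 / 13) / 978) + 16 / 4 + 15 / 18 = -6712789 / 42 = -159828.31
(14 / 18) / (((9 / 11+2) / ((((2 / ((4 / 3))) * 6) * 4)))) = 308 / 31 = 9.94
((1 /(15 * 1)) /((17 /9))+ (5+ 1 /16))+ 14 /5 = 10741 /1360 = 7.90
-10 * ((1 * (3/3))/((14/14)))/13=-10/13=-0.77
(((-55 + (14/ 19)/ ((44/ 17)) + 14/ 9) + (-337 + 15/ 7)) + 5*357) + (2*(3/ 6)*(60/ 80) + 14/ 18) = 24552257/ 17556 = 1398.51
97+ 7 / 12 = 1171 / 12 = 97.58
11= 11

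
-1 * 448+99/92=-41117/92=-446.92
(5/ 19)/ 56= 5/ 1064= 0.00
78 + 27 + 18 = 123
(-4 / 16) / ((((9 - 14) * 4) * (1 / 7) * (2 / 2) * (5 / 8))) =7 / 50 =0.14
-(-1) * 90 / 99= 10 / 11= 0.91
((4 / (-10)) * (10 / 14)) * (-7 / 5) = 2 / 5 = 0.40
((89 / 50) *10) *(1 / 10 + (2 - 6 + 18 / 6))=-801 / 50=-16.02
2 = 2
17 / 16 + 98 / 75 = 2.37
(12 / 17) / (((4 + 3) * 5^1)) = 12 / 595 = 0.02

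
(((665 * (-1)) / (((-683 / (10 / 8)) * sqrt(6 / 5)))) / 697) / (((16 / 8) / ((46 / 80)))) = 15295 * sqrt(30) / 182803584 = 0.00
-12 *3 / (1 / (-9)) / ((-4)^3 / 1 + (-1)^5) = -324 / 65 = -4.98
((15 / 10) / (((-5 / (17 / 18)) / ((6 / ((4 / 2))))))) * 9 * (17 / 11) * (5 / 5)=-2601 / 220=-11.82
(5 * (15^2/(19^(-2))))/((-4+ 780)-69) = 406125/707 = 574.43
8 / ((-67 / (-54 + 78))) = -192 / 67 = -2.87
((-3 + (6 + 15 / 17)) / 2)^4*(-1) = -1185921 / 83521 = -14.20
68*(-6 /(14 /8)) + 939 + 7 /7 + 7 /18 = 89113 /126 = 707.25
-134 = -134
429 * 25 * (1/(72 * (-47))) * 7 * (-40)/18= 125125/2538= 49.30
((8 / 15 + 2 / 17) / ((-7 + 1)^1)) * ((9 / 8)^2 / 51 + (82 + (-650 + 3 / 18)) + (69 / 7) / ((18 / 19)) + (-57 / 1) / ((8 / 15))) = 419909201 / 5826240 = 72.07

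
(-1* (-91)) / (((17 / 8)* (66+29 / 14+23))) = 10192 / 21675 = 0.47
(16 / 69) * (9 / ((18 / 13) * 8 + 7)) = 624 / 5405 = 0.12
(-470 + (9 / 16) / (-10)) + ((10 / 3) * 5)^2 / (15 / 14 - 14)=-128115461 / 260640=-491.54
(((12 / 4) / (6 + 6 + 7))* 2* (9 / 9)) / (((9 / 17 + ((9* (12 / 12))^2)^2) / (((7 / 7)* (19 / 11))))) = 17 / 204501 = 0.00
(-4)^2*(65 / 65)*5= 80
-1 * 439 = -439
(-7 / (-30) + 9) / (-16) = -277 / 480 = -0.58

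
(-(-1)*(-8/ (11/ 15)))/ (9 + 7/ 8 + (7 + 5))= -192/ 385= -0.50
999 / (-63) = -111 / 7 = -15.86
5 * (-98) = -490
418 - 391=27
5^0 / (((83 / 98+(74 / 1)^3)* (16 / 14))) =343 / 158848140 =0.00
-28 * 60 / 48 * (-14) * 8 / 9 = 3920 / 9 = 435.56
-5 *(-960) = 4800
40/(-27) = -40/27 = -1.48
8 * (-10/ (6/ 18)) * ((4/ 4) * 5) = -1200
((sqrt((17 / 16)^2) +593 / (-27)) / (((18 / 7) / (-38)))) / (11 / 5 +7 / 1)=6004285 / 178848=33.57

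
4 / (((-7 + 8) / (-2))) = -8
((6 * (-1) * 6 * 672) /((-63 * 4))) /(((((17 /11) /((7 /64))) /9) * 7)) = 297 /34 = 8.74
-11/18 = -0.61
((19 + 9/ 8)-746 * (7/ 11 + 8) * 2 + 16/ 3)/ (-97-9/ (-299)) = 1015116661/ 7654416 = 132.62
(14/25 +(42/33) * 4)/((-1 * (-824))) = 777/113300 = 0.01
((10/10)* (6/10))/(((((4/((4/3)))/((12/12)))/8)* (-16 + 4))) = -2/15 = -0.13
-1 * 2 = -2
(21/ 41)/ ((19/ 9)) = 189/ 779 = 0.24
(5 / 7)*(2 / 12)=5 / 42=0.12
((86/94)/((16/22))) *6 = 7.55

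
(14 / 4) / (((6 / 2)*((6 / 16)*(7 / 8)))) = 32 / 9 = 3.56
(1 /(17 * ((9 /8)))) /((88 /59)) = 59 /1683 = 0.04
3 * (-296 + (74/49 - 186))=-1441.47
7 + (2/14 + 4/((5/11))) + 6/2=663/35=18.94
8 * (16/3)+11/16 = 2081/48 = 43.35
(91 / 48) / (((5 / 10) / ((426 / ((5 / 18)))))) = 58149 / 10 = 5814.90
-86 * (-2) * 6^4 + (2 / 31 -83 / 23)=222908.46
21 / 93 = 7 / 31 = 0.23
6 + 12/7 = 54/7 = 7.71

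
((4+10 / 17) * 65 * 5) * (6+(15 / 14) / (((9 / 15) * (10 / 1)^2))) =4271475 / 476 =8973.69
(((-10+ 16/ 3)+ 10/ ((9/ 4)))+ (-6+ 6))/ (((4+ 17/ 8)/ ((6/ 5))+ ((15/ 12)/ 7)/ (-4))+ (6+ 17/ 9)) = -56/ 3263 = -0.02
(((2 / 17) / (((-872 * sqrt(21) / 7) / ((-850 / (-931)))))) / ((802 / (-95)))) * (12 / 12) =125 * sqrt(21) / 25700892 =0.00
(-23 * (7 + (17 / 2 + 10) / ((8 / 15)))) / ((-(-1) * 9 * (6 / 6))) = -15341 / 144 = -106.53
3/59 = 0.05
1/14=0.07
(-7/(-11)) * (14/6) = 49/33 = 1.48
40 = 40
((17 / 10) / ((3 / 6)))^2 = 289 / 25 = 11.56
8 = 8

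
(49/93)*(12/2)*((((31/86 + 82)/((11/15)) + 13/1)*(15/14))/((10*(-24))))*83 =-68873483/469216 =-146.78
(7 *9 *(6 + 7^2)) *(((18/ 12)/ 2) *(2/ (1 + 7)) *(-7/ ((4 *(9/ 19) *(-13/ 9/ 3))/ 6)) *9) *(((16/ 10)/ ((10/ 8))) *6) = 134382402/ 65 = 2067421.57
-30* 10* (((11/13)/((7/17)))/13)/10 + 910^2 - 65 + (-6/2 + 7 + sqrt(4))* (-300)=977430395/1183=826230.26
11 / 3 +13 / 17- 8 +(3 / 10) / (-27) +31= 41953 / 1530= 27.42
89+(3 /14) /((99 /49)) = 5881 /66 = 89.11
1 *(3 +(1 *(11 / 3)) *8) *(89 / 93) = 8633 / 279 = 30.94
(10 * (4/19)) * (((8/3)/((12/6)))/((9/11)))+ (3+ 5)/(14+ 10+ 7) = 58664/15903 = 3.69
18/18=1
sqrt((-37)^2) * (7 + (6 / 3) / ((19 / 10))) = 5661 / 19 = 297.95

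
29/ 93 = 0.31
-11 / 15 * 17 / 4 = -187 / 60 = -3.12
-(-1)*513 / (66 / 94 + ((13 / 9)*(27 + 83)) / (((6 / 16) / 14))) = 650997 / 7528411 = 0.09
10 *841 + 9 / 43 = 361639 / 43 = 8410.21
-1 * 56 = -56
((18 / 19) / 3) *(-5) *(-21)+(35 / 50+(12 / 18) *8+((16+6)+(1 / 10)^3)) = 3487957 / 57000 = 61.19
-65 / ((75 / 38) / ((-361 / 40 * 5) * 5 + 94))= 86697 / 20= 4334.85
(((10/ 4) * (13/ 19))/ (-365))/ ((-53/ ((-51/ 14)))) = -0.00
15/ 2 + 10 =35/ 2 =17.50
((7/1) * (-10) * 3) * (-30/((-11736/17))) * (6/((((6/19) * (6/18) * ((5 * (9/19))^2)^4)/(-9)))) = 38399836035701/8121082781250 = 4.73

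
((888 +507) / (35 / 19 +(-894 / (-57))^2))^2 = 31.68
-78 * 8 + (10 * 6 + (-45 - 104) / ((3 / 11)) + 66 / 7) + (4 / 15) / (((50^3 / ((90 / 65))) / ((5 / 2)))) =-9392093687 / 8531250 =-1100.90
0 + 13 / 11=13 / 11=1.18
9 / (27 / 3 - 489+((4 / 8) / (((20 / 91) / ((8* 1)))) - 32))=-15 / 823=-0.02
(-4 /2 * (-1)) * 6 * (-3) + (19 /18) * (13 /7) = -34.04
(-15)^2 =225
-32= -32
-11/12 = -0.92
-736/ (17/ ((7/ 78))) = -2576/ 663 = -3.89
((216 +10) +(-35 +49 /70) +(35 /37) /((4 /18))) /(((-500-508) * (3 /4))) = -1007 /3885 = -0.26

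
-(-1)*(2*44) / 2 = 44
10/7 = 1.43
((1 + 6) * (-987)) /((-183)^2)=-2303 /11163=-0.21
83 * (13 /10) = 107.90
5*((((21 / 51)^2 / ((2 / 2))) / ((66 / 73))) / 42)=2555 / 114444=0.02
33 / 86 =0.38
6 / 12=1 / 2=0.50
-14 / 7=-2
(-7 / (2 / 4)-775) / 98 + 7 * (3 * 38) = 789.95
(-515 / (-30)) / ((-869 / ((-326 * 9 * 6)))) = 302202 / 869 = 347.76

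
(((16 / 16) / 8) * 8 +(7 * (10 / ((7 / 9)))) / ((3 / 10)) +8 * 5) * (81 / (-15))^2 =248589 / 25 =9943.56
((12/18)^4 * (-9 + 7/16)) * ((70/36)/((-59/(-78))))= -62335/14337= -4.35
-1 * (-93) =93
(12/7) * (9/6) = 18/7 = 2.57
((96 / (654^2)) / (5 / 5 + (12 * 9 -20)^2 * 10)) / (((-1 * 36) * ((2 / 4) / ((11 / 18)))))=-0.00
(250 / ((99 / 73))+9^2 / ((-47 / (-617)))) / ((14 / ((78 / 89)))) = 78.11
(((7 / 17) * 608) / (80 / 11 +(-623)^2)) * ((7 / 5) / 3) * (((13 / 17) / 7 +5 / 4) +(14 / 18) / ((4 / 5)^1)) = 116899552 / 166574503485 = 0.00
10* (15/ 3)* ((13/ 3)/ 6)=325/ 9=36.11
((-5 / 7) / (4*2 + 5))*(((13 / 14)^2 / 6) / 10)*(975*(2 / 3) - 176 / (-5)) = -7423 / 13720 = -0.54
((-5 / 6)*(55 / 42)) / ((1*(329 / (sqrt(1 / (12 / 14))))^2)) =-275 / 23380056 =-0.00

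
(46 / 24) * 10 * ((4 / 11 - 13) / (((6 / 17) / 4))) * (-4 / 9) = 1219.96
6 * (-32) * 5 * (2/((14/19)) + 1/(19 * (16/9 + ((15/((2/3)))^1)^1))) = -2607.80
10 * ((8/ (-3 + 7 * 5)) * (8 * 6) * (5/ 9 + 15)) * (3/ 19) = 294.74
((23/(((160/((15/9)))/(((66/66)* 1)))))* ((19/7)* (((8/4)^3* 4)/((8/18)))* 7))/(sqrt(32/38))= 1311* sqrt(19)/16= 357.16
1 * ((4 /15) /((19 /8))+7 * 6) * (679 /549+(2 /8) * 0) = 8149358 /156465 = 52.08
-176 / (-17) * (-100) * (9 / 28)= -39600 / 119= -332.77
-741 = -741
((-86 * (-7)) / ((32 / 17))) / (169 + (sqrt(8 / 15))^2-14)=2.06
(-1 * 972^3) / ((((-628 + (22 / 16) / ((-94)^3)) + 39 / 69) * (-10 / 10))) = -46782015001399296 / 31963087295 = -1463626.29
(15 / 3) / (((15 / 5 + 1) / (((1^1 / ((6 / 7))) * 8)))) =35 / 3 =11.67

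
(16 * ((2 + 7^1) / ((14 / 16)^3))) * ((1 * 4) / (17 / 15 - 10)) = -4423680 / 45619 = -96.97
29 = 29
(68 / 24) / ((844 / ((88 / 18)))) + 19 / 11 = 218543 / 125334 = 1.74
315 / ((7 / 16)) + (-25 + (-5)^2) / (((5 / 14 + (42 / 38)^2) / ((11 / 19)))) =720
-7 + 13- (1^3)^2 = 5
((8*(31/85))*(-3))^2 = 553536/7225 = 76.61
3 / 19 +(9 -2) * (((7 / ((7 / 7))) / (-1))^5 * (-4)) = 8941327 / 19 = 470596.16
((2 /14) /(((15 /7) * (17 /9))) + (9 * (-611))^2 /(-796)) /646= -2570312697 /43708360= -58.81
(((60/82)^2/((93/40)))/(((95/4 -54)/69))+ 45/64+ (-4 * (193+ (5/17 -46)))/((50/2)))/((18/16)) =-4011427633469/192946188600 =-20.79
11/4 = 2.75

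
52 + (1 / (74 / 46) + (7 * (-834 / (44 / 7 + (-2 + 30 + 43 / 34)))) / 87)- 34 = 151922765 / 9078653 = 16.73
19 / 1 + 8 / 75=1433 / 75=19.11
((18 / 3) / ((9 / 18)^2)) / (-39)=-0.62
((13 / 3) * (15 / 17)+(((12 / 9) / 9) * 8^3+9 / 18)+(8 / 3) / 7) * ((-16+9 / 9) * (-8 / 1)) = 10353100 / 1071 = 9666.76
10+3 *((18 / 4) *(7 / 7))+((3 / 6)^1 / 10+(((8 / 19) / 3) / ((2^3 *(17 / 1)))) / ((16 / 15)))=608557 / 25840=23.55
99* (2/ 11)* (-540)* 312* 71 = -215317440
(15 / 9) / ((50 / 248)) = 124 / 15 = 8.27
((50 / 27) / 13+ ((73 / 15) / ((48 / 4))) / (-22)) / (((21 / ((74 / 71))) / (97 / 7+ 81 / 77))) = 29055101 / 316621305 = 0.09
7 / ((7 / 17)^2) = 289 / 7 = 41.29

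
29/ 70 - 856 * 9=-539251/ 70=-7703.59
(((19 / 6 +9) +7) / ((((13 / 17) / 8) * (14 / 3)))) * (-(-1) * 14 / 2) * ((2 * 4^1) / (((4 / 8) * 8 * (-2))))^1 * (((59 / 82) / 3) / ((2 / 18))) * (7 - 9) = 692070 / 533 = 1298.44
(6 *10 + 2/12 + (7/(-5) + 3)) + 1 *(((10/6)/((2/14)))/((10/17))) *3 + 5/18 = 10939/90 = 121.54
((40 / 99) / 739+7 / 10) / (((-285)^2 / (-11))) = -512527 / 5402274750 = -0.00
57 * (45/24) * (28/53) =56.46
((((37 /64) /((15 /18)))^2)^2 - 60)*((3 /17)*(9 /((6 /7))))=-2467696956417 /22282240000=-110.75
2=2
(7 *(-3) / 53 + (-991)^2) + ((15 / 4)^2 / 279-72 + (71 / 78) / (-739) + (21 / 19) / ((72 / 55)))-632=14127206323737029 / 14395282512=981377.50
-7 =-7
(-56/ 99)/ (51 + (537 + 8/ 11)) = -14/ 14571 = -0.00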